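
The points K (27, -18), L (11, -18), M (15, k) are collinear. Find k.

Collinearity: (M − K) must be parallel to (L − K) = (-16, 0).
Cross-multiplying the components: (k − (-18))·(-16) = (-12)·(0).
Solving gives k = -18.

-18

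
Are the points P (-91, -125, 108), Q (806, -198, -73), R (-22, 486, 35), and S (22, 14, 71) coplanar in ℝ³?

Yes

With P as base: PQ = (897, -73, -181), PR = (69, 611, -73), PS = (113, 139, -37).
PR × PS = (-12460, -5696, -59452).
PQ · (PR × PS) = 0.
The scalar triple product vanishes, so the four points are coplanar.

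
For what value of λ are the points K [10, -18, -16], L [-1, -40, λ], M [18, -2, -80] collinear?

Direction KM = (8, 16, -64). From the x-coordinate of L, the parameter along the line is τ = (-1 − 10)/8 = -11/8.
Then λ = (-16) + (-11/8)·(-64) = 72.

72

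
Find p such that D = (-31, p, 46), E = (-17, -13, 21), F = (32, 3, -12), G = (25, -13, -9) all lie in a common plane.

The points are coplanar iff DE · (DF × DG) = 0.
Expanding, this is linear in p: (-84)p + (8988) = 0.
So p = 107.

107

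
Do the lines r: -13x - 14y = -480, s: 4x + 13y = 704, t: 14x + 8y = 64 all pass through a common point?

Intersecting r and s: solving the 2×2 system gives (x, y) = (-32, 64).
Substitute into t: (14)(-32) + (8)(64) = 64.
This equals 64, so (-32, 64) lies on all three lines and they are concurrent.

Yes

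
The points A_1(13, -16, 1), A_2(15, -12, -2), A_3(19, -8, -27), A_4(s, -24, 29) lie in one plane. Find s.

The points are coplanar iff A_1A_2 · (A_1A_3 × A_1A_4) = 0.
Expanding, this is linear in s: (-88)s + (616) = 0.
So s = 7.

7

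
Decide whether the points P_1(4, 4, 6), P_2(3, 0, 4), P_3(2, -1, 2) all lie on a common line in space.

No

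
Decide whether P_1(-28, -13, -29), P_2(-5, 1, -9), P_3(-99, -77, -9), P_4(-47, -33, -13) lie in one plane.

No

A normal to the plane through P_1, P_2, P_3 is n = P_1P_2 × P_1P_3 = (1560, -1880, -478).
The plane has equation n·P = -5378. For P_4: n·P_4 = -5066.
-5066 ≠ -5378, so P_4 is off the plane.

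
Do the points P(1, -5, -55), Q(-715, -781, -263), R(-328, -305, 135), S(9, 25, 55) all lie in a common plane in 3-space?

A normal to the plane through P, Q, R is n = PQ × PR = (-209840, 204472, -40504).
The plane has equation n·X = 995520. For S: n·S = 995520.
Equal, so S lies in the plane and all four are coplanar.

Yes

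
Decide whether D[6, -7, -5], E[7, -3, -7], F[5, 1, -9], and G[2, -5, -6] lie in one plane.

A normal to the plane through D, E, F is n = DE × DF = (0, 6, 12).
The plane has equation n·P = -102. For G: n·G = -102.
Equal, so G lies in the plane and all four are coplanar.

Yes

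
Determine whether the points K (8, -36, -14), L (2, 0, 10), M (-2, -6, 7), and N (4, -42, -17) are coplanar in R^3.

Yes

With K as base: KL = (-6, 36, 24), KM = (-10, 30, 21), KN = (-4, -6, -3).
KM × KN = (36, -114, 180).
KL · (KM × KN) = 0.
The scalar triple product vanishes, so the four points are coplanar.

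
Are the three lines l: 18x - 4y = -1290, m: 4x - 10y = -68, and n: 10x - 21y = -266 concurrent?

Intersecting l and m: solving the 2×2 system gives (x, y) = (-77, -24).
Substitute into n: (10)(-77) + (-21)(-24) = -266.
This equals -266, so (-77, -24) lies on all three lines and they are concurrent.

Yes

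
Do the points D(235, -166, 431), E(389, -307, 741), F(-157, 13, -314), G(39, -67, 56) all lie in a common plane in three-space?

The four points are coplanar iff the 3×3 determinant with rows DE, DF, DG is zero.
Rows: (154, -141, 310), (-392, 179, -745), (-196, 99, -375).
Expanding along the first row: (154)(6630) − (-141)(980) + (310)(-3724) = 4760.
Nonzero ⇒ not coplanar.

No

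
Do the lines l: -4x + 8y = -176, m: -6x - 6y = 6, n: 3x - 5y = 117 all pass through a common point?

The three lines meet at one point iff the augmented coefficient matrix [aᵢ bᵢ cᵢ] has rank < 3, i.e. its determinant vanishes.
Here the determinant is 0.
It vanishes, so the lines are concurrent at (14, -15).

Yes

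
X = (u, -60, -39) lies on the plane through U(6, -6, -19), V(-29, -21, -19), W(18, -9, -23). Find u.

A normal to the plane is n = UV × UW = (60, -140, 285).
X lies in the plane iff n · UX = 0.
This gives (60)u + (1500) = 0, so u = -25.

-25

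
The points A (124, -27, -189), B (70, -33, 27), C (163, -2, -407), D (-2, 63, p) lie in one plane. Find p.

3

Normal to plane ABC: n = (-4092, -3348, -1116); plane equation n·P = -206088.
Requiring n·D = -206088: (-1116)p + (-202740) = -206088.
So p = 3.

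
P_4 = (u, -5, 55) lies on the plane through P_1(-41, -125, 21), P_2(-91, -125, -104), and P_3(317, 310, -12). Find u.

75

Coplanarity requires P_1P_2 · (P_1P_3 × P_1P_4) = 0.
P_1P_2 = (-50, 0, -125), P_1P_3 = (358, 435, -33); the triple product is linear in u with coefficient 54375 and constant term -4078125.
Setting it to zero: u = 75.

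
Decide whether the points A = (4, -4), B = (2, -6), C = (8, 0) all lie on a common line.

Yes

AB = (-2, -2), AC = (4, 4).
Twice the signed area of △ABC is (-2)(4) − (-2)(4) = 0.
The triangle is degenerate (zero area), so the points are collinear.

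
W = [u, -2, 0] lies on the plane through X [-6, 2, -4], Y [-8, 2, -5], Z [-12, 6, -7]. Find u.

A normal to the plane is n = XY × XZ = (4, 0, -8).
W lies in the plane iff n · XW = 0.
This gives (4)u + (-8) = 0, so u = 2.

2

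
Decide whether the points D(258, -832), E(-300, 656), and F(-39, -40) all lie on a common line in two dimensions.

Yes

DE = (-558, 1488), DF = (-297, 792).
Twice the signed area of △DEF is (-558)(792) − (1488)(-297) = 0.
The triangle is degenerate (zero area), so the points are collinear.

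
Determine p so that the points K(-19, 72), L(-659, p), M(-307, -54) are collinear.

-208

The three points are collinear iff det[KL; KM] = 0.
This determinant is linear in p: (288)p + (59904) = 0, so p = -208.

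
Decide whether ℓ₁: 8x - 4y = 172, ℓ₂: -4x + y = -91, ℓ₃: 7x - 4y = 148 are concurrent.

Intersecting ℓ₁ and ℓ₂: solving the 2×2 system gives (x, y) = (24, 5).
Substitute into ℓ₃: (7)(24) + (-4)(5) = 148.
This equals 148, so (24, 5) lies on all three lines and they are concurrent.

Yes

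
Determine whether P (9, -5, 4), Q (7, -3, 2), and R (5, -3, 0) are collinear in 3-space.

No

PQ = (-2, 2, -2), PR = (-4, 2, -4).
Comparing components 2 and 3: (2)(-4) − (-2)(2) = -4 ≠ 0, so PQ and PR are not parallel and the points are not collinear.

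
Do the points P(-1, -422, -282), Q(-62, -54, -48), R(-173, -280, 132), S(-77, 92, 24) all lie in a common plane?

No

The four points are coplanar iff the 3×3 determinant with rows PQ, PR, PS is zero.
Rows: (-61, 368, 234), (-172, 142, 414), (-76, 514, 306).
Expanding along the first row: (-61)(-169344) − (368)(-21168) + (234)(-77616) = -42336.
Nonzero ⇒ not coplanar.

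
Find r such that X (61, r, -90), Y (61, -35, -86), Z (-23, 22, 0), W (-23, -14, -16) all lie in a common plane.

-44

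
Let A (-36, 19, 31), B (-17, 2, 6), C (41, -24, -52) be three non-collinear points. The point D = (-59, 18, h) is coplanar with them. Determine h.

A normal to the plane is n = AB × AC = (336, -348, 492).
D lies in the plane iff n · AD = 0.
This gives (492)h + (-22632) = 0, so h = 46.

46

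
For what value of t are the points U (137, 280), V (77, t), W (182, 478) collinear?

16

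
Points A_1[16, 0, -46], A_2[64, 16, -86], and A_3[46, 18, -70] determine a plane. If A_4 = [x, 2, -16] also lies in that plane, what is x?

Coplanarity requires A_1A_2 · (A_1A_3 × A_1A_4) = 0.
A_1A_2 = (48, 16, -40), A_1A_3 = (30, 18, -24); the triple product is linear in x with coefficient 336 and constant term 6048.
Setting it to zero: x = -18.

-18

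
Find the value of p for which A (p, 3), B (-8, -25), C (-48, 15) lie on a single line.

-36

Collinearity: (A − B) must be parallel to (C − B) = (-40, 40).
Cross-multiplying the components: (p − (-8))·(40) = (28)·(-40).
Solving gives p = -36.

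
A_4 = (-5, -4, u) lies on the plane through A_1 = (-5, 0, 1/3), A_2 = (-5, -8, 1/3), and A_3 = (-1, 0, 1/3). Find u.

1/3

A normal to the plane is n = A_1A_2 × A_1A_3 = (0, 0, 32).
A_4 lies in the plane iff n · A_1A_4 = 0.
This gives (32)u + (-32/3) = 0, so u = 1/3.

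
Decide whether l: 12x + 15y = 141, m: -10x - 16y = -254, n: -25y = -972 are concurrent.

Intersecting l and m: solving the 2×2 system gives (x, y) = (-37, 39).
Substitute into n: (0)(-37) + (-25)(39) = -975.
But n requires -972 ≠ -975, so the three lines have no common point.

No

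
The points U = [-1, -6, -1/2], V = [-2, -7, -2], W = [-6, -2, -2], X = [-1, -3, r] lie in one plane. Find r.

3/2

Normal to plane UVW: n = (15/2, 6, -9); plane equation n·P = -39.
Requiring n·X = -39: (-9)r + (-51/2) = -39.
So r = 3/2.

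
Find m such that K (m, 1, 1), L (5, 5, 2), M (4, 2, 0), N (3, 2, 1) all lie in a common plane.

The points are coplanar iff KL · (KM × KN) = 0.
Expanding, this is linear in m: (3)m + (-6) = 0.
So m = 2.

2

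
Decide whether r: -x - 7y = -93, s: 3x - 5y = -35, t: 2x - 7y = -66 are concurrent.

No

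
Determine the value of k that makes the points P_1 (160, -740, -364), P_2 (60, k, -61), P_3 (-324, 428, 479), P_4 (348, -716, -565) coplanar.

-12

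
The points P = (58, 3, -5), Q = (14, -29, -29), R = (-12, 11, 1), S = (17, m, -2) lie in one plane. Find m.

7

The points are coplanar iff PQ · (PR × PS) = 0.
Expanding, this is linear in m: (1944)m + (-13608) = 0.
So m = 7.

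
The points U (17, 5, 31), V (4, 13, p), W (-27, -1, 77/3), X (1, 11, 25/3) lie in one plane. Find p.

Coplanarity ⇔ det[UV; UW; UX] = 0.
Expanding, this is linear in p: (-360)p + (1680) = 0.
So p = 14/3.

14/3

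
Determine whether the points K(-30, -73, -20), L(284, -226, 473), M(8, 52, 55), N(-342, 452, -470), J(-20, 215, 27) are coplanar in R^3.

Yes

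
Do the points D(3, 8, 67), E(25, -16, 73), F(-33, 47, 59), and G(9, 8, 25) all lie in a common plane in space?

With D as base: DE = (22, -24, 6), DF = (-36, 39, -8), DG = (6, 0, -42).
DF × DG = (-1638, -1560, -234).
DE · (DF × DG) = 0.
The scalar triple product vanishes, so the four points are coplanar.

Yes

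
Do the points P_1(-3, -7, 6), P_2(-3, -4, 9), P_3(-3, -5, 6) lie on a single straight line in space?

P_1P_2 = (0, 3, 3), P_1P_3 = (0, 2, 0).
Comparing components 2 and 3: (3)(0) − (3)(2) = -6 ≠ 0, so P_1P_2 and P_1P_3 are not parallel and the points are not collinear.

No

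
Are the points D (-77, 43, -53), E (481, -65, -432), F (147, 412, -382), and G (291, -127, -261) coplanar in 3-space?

No

The four points are coplanar iff the 3×3 determinant with rows DE, DF, DG is zero.
Rows: (558, -108, -379), (224, 369, -329), (368, -170, -208).
Expanding along the first row: (558)(-132682) − (-108)(74480) + (-379)(-173872) = -95228.
Nonzero ⇒ not coplanar.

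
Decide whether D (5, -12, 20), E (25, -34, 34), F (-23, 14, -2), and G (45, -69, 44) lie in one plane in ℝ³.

No

With D as base: DE = (20, -22, 14), DF = (-28, 26, -22), DG = (40, -57, 24).
DF × DG = (-630, -208, 556).
DE · (DF × DG) = -240.
Since -240 ≠ 0, the four points are not coplanar.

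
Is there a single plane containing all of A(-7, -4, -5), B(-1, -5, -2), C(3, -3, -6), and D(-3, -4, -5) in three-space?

With A as base: AB = (6, -1, 3), AC = (10, 1, -1), AD = (4, 0, 0).
AC × AD = (0, -4, -4).
AB · (AC × AD) = -8.
Since -8 ≠ 0, the four points are not coplanar.

No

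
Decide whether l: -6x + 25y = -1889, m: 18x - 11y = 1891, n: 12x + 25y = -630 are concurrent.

No

Intersecting l and m: solving the 2×2 system gives (x, y) = (69, -59).
Substitute into n: (12)(69) + (25)(-59) = -647.
But n requires -630 ≠ -647, so the three lines have no common point.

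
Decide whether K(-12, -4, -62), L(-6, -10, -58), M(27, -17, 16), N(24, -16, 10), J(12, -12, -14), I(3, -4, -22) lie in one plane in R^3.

Yes

The plane through K, L, M has normal n = KL × KM = (-416, -312, 156) and equation n·P = -3432.
Checking the remaining points: n·N = -3432, n·J = -3432, n·I = -3432.
All equal -3432, so all 6 points lie in one plane.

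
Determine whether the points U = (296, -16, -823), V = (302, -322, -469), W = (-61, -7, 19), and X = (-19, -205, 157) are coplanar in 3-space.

With U as base: UV = (6, -306, 354), UW = (-357, 9, 842), UX = (-315, -189, 980).
UW × UX = (167958, 84630, 70308).
UV · (UW × UX) = 0.
The scalar triple product vanishes, so the four points are coplanar.

Yes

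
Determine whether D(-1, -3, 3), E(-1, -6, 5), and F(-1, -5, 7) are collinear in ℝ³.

No

DE = (0, -3, 2), DF = (0, -2, 4).
DE × DF = (-8, 0, 0).
The cross product is nonzero, so the points do not lie on one line.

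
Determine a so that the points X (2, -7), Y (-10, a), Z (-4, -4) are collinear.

-1

Collinearity: (Y − X) must be parallel to (Z − X) = (-6, 3).
Cross-multiplying the components: (a − (-7))·(-6) = (-12)·(3).
Solving gives a = -1.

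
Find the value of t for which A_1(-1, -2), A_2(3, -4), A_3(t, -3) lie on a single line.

1

Collinearity: (A_3 − A_1) must be parallel to (A_2 − A_1) = (4, -2).
Cross-multiplying the components: (t − (-1))·(-2) = (-1)·(4).
Solving gives t = 1.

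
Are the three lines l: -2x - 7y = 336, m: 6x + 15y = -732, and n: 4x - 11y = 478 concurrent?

Intersecting l and m: solving the 2×2 system gives (x, y) = (-7, -46).
Substitute into n: (4)(-7) + (-11)(-46) = 478.
This equals 478, so (-7, -46) lies on all three lines and they are concurrent.

Yes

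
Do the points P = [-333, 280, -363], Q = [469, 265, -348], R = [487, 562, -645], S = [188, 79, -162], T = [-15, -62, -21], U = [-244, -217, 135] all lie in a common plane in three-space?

The plane through P, Q, R has normal n = PQ × PR = (0, 238464, 238464) and equation n·X = -19792512.
Checking the remaining points: n·S = -19792512, n·T = -19792512, n·U = -19554048.
Since n·U = -19554048 ≠ -19792512, U is off the plane and the points are not all coplanar.

No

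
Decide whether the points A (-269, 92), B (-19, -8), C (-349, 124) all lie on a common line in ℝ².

Yes

AB = (250, -100), AC = (-80, 32).
Twice the signed area of △ABC is (250)(32) − (-100)(-80) = 0.
The triangle is degenerate (zero area), so the points are collinear.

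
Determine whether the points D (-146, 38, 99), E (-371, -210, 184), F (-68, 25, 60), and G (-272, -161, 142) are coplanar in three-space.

With D as base: DE = (-225, -248, 85), DF = (78, -13, -39), DG = (-126, -199, 43).
DF × DG = (-8320, 1560, -17160).
DE · (DF × DG) = 26520.
Since 26520 ≠ 0, the four points are not coplanar.

No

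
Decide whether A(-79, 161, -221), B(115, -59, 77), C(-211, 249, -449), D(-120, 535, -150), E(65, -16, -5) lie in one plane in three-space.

The plane through A, B, C has normal n = AB × AC = (23936, 4896, -11968) and equation n·P = 1542240.
Checking the remaining points: n·D = 1542240, n·E = 1537344.
Since n·E = 1537344 ≠ 1542240, E is off the plane and the points are not all coplanar.

No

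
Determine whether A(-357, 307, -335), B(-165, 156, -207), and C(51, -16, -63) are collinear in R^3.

No

AB = (192, -151, 128), AC = (408, -323, 272).
AB × AC = (272, 0, -408).
The cross product is nonzero, so the points do not lie on one line.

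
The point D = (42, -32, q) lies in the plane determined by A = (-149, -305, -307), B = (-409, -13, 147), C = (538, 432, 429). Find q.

The plane through A, B, C has equation −119686x + 503258y − 392224z = -15247708.
Substituting D: (-392224)q + (-21131068) = -15247708, so q = -15.

-15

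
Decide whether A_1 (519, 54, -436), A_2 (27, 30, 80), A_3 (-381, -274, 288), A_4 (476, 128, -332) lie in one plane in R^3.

Yes

With A_1 as base: A_1A_2 = (-492, -24, 516), A_1A_3 = (-900, -328, 724), A_1A_4 = (-43, 74, 104).
A_1A_3 × A_1A_4 = (-87688, 62468, -80704).
A_1A_2 · (A_1A_3 × A_1A_4) = 0.
The scalar triple product vanishes, so the four points are coplanar.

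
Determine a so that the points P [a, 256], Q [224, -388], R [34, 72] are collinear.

-42

Collinearity: (P − Q) must be parallel to (R − Q) = (-190, 460).
Cross-multiplying the components: (a − 224)·(460) = (644)·(-190).
Solving gives a = -42.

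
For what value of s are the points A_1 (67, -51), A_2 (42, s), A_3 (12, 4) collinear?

Collinearity: (A_2 − A_1) must be parallel to (A_3 − A_1) = (-55, 55).
Cross-multiplying the components: (s − (-51))·(-55) = (-25)·(55).
Solving gives s = -26.

-26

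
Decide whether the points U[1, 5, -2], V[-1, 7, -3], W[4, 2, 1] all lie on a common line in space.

UV = (-2, 2, -1), UW = (3, -3, 3).
UV × UW = (3, 3, 0).
The cross product is nonzero, so the points do not lie on one line.

No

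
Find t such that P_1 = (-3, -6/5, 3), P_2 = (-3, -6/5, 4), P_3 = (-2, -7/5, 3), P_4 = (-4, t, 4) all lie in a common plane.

Normal to plane P_1P_2P_3: n = (1/5, 1, 0); plane equation n·P = -9/5.
Requiring n·P_4 = -9/5: (1)t + (-4/5) = -9/5.
So t = -1.

-1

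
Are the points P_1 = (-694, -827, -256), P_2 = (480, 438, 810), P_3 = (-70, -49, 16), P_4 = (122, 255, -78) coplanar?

No

With P_1 as base: P_1P_2 = (1174, 1265, 1066), P_1P_3 = (624, 778, 272), P_1P_4 = (816, 1082, 178).
P_1P_3 × P_1P_4 = (-155820, 110880, 40320).
P_1P_2 · (P_1P_3 × P_1P_4) = 311640.
Since 311640 ≠ 0, the four points are not coplanar.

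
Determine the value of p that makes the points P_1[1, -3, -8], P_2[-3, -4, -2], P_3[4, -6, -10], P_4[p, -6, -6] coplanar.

The points are coplanar iff P_1P_2 · (P_1P_3 × P_1P_4) = 0.
Expanding, this is linear in p: (20)p + (-20) = 0.
So p = 1.

1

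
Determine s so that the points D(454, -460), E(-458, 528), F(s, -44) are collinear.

Collinearity: (F − D) must be parallel to (E − D) = (-912, 988).
Cross-multiplying the components: (s − 454)·(988) = (416)·(-912).
Solving gives s = 70.

70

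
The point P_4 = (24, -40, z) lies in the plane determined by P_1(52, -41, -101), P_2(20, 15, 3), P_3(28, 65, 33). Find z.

-52

A normal to the plane is n = P_1P_2 × P_1P_3 = (-3520, 1792, -2048).
P_4 lies in the plane iff n · P_1P_4 = 0.
This gives (-2048)z + (-106496) = 0, so z = -52.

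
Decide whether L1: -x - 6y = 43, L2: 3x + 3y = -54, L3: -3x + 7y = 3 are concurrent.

Lines aᵢx + bᵢy = cᵢ with pairwise distinct directions are concurrent exactly when det[aᵢ bᵢ cᵢ] = 0.
Here the determinant is -15.
Nonzero, so no common point exists.

No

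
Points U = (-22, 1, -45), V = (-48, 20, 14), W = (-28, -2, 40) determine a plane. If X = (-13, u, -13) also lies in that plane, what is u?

-11

A normal to the plane is n = UV × UW = (1792, 1856, 192).
X lies in the plane iff n · UX = 0.
This gives (1856)u + (20416) = 0, so u = -11.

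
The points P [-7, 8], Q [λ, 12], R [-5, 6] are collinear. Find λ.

-11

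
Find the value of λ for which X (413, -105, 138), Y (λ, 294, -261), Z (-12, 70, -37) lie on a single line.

-556

Collinearity requires XY × XZ = 0; each component is linear in λ.
The y-component gives (175)λ + (97300) = 0, so λ = -556.
The remaining components then also vanish.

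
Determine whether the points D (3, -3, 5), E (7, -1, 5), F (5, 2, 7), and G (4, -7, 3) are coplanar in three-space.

No

The four points are coplanar iff the 3×3 determinant with rows DE, DF, DG is zero.
Rows: (4, 2, 0), (2, 5, 2), (1, -4, -2).
Expanding along the first row: (4)(-2) − (2)(-6) + (0)(-13) = 4.
Nonzero ⇒ not coplanar.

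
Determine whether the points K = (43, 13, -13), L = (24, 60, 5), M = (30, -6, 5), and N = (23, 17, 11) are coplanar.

With K as base: KL = (-19, 47, 18), KM = (-13, -19, 18), KN = (-20, 4, 24).
KM × KN = (-528, -48, -432).
KL · (KM × KN) = 0.
The scalar triple product vanishes, so the four points are coplanar.

Yes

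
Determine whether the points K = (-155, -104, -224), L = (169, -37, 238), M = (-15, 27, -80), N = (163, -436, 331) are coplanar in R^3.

No

A normal to the plane through K, L, M is n = KL × KM = (-50874, 18024, 33064).
The plane has equation n·P = -1395362. For N: n·N = -5206742.
-5206742 ≠ -1395362, so N is off the plane.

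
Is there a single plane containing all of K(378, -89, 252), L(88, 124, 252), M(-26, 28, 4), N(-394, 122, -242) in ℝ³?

No

A normal to the plane through K, L, M is n = KL × KM = (-52824, -71920, 52122).
The plane has equation n·P = -431848. For N: n·N = -575108.
-575108 ≠ -431848, so N is off the plane.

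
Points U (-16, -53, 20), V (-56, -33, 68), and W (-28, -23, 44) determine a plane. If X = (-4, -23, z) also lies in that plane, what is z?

The plane through U, V, W has equation −960x + 384y − 960z = -24192.
Substituting X: (-960)z + (-4992) = -24192, so z = 20.

20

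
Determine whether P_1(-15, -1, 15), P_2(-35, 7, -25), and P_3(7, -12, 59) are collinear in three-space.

No

P_1P_2 = (-20, 8, -40), P_1P_3 = (22, -11, 44).
P_1P_2 × P_1P_3 = (-88, 0, 44).
The cross product is nonzero, so the points do not lie on one line.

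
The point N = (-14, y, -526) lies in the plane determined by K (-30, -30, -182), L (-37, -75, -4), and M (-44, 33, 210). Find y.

340

Coplanarity requires KL · (KM × KN) = 0.
KL = (-7, -45, 178), KM = (-14, 63, 392); the triple product is linear in y with coefficient 252 and constant term -85680.
Setting it to zero: y = 340.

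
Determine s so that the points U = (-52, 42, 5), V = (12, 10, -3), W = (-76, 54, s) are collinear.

Direction UV = (64, -32, -8). From the x-coordinate of W, the parameter along the line is τ = (-76 − (-52))/64 = -3/8.
Then s = 5 + (-3/8)·(-8) = 8.

8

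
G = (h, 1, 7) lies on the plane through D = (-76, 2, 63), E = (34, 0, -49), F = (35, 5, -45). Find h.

-21

A normal to the plane is n = DE × DF = (552, -552, 552).
G lies in the plane iff n · DG = 0.
This gives (552)h + (11592) = 0, so h = -21.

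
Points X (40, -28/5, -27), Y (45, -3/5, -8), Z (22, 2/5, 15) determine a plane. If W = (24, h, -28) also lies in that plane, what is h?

-43/5

The plane through X, Y, Z has equation 96x − 552y + 120z = 18456/5.
Substituting W: (-552)h + (-1056) = 18456/5, so h = -43/5.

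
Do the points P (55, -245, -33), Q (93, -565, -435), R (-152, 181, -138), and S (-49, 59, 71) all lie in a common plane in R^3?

Yes

The four points are coplanar iff the 3×3 determinant with rows PQ, PR, PS is zero.
Rows: (38, -320, -402), (-207, 426, -105), (-104, 304, 104).
Expanding along the first row: (38)(76224) − (-320)(-32448) + (-402)(-18624) = 0.
Zero determinant ⇒ coplanar.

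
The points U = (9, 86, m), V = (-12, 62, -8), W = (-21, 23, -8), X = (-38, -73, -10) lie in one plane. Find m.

-14

The points are coplanar iff UV · (UW × UX) = 0.
Expanding, this is linear in m: (-201)m + (-2814) = 0.
So m = -14.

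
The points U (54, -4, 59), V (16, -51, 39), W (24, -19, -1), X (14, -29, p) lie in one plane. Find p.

The points are coplanar iff UV · (UW × UX) = 0.
Expanding, this is linear in p: (-840)p + (-9240) = 0.
So p = -11.

-11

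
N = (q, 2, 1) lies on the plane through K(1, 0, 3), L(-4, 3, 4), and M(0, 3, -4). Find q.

-1

A normal to the plane is n = KL × KM = (-24, -36, -12).
N lies in the plane iff n · KN = 0.
This gives (-24)q + (-24) = 0, so q = -1.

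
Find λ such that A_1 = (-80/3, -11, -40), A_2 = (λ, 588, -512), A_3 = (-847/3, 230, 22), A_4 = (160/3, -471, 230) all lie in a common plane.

-13/3

Coplanarity ⇔ det[A_1A_2; A_1A_3; A_1A_4] = 0.
Expanding, this is linear in λ: (93590)λ + (1216670/3) = 0.
So λ = -13/3.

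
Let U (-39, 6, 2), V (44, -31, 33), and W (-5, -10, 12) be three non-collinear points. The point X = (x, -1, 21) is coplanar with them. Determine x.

-16

A normal to the plane is n = UV × UW = (126, 224, -70).
X lies in the plane iff n · UX = 0.
This gives (126)x + (2016) = 0, so x = -16.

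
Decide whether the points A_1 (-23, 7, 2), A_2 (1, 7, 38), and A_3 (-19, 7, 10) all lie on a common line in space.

A_1A_2 = (24, 0, 36), A_1A_3 = (4, 0, 8).
A_1A_2 × A_1A_3 = (0, -48, 0).
The cross product is nonzero, so the points do not lie on one line.

No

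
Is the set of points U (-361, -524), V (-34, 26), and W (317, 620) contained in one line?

UV = (327, 550), UW = (678, 1144).
Twice the signed area of △UVW is (327)(1144) − (550)(678) = 1188.
The area is nonzero, so the three points are not collinear.

No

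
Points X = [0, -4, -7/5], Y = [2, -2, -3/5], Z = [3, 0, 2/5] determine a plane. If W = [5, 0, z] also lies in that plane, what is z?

Coplanarity requires XY · (XZ × XW) = 0.
XY = (2, 2, 4/5), XZ = (3, 4, 9/5); the triple product is linear in z with coefficient 2 and constant term 0.
Setting it to zero: z = 0.

0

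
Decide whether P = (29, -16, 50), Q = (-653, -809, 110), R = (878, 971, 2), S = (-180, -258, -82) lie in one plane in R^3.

Yes

A normal to the plane through P, Q, R is n = PQ × PR = (-21156, 18204, 123).
The plane has equation n·X = -898638. For S: n·S = -898638.
Equal, so S lies in the plane and all four are coplanar.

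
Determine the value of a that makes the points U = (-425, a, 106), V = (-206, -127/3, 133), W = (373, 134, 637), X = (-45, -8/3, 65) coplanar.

The points are coplanar iff UV · (UW × UX) = 0.
Expanding, this is linear in a: (-120516)a + (-12252460) = 0.
So a = -305/3.

-305/3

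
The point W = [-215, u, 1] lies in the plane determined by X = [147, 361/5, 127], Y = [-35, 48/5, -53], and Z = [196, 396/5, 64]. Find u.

-159/5

Coplanarity requires XY · (XZ × XW) = 0.
XY = (-182, -313/5, -180), XZ = (49, 7, -63); the triple product is linear in u with coefficient -20286 and constant term -3225474/5.
Setting it to zero: u = -159/5.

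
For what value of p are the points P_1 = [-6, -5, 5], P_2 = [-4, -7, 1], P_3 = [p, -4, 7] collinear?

Direction P_1P_2 = (2, -2, -4). From the y-coordinate of P_3, the parameter along the line is τ = (-4 − (-5))/(-2) = -1/2.
Then p = (-6) + (-1/2)·(2) = -7.

-7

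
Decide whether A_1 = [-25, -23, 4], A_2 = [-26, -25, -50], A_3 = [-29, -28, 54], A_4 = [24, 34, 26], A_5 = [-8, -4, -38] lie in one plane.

No

The plane through A_1, A_2, A_3 has normal n = A_1A_2 × A_1A_3 = (-370, 266, -3) and equation n·P = 3120.
Checking the remaining points: n·A_4 = 86, n·A_5 = 2010.
Since n·A_4 = 86 ≠ 3120, A_4 is off the plane and the points are not all coplanar.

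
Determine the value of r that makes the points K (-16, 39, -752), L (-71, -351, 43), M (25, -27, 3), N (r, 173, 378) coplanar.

350/3

The points are coplanar iff KL · (KM × KN) = 0.
Expanding, this is linear in r: (-241980)r + (28231000) = 0.
So r = 350/3.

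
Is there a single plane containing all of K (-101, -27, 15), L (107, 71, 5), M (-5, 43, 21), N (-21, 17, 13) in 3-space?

The four points are coplanar iff the 3×3 determinant with rows KL, KM, KN is zero.
Rows: (208, 98, -10), (96, 70, 6), (80, 44, -2).
Expanding along the first row: (208)(-404) − (98)(-672) + (-10)(-1376) = -4416.
Nonzero ⇒ not coplanar.

No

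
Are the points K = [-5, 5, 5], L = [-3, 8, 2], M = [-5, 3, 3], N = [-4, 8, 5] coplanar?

The four points are coplanar iff the 3×3 determinant with rows KL, KM, KN is zero.
Rows: (2, 3, -3), (0, -2, -2), (1, 3, 0).
Expanding along the first row: (2)(6) − (3)(2) + (-3)(2) = 0.
Zero determinant ⇒ coplanar.

Yes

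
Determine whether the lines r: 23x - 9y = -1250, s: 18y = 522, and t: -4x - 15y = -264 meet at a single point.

No

Lines aᵢx + bᵢy = cᵢ with pairwise distinct directions are concurrent exactly when det[aᵢ bᵢ cᵢ] = 0.
Here the determinant is -414.
Nonzero, so no common point exists.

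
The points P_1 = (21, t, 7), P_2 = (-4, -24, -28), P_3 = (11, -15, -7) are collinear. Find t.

Collinearity requires P_1P_2 × P_1P_3 = 0; each component is linear in t.
The x-component gives (-21)t + (-189) = 0, so t = -9.
The remaining components then also vanish.

-9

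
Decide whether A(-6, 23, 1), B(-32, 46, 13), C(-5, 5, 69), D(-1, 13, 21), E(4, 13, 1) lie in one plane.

Yes

The plane through A, B, C has normal n = AB × AC = (1780, 1780, 445) and equation n·P = 30705.
Checking the remaining points: n·D = 30705, n·E = 30705.
All equal 30705, so all 5 points lie in one plane.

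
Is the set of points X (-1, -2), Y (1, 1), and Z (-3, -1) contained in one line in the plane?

XY = (2, 3), XZ = (-2, 1).
Twice the signed area of △XYZ is (2)(1) − (3)(-2) = 8.
The area is nonzero, so the three points are not collinear.

No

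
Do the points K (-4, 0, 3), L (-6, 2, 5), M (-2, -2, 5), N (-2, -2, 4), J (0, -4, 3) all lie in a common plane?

Yes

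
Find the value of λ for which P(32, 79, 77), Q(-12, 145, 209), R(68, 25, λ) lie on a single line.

-31

Direction PQ = (-44, 66, 132). From the x-coordinate of R, the parameter along the line is τ = (68 − 32)/(-44) = -9/11.
Then λ = 77 + (-9/11)·(132) = -31.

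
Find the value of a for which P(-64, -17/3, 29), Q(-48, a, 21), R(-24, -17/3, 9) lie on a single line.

Direction PR = (40, 0, -20). From the x-coordinate of Q, the parameter along the line is τ = (-48 − (-64))/40 = 2/5.
Then a = (-17/3) + 2/5·(0) = -17/3.

-17/3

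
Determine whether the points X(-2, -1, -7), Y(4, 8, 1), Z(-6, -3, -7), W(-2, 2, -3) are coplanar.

A normal to the plane through X, Y, Z is n = XY × XZ = (16, -32, 24).
The plane has equation n·P = -168. For W: n·W = -168.
Equal, so W lies in the plane and all four are coplanar.

Yes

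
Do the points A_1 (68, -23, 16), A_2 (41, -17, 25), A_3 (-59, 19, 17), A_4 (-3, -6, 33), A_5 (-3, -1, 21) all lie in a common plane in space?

No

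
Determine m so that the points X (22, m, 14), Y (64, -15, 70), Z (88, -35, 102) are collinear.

20

Direction YZ = (24, -20, 32). From the x-coordinate of X, the parameter along the line is τ = (22 − 64)/24 = -7/4.
Then m = (-15) + (-7/4)·(-20) = 20.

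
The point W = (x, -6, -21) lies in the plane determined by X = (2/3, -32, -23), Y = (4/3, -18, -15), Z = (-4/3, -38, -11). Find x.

10/3

Coplanarity requires XY · (XZ × XW) = 0.
XY = (2/3, 14, 8), XZ = (-2, -6, 12); the triple product is linear in x with coefficient 216 and constant term -720.
Setting it to zero: x = 10/3.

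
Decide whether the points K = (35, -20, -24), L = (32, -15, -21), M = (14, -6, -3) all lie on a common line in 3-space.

KL = (-3, 5, 3), KM = (-21, 14, 21).
Comparing components 2 and 3: (5)(21) − (3)(14) = 63 ≠ 0, so KL and KM are not parallel and the points are not collinear.

No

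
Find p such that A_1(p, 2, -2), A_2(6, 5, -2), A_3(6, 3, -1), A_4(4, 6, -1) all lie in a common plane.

8

The points are coplanar iff A_1A_2 · (A_1A_3 × A_1A_4) = 0.
Expanding, this is linear in p: (3)p + (-24) = 0.
So p = 8.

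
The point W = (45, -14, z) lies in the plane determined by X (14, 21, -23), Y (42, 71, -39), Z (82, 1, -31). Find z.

-21

The plane through X, Y, Z has equation −720x − 864y − 3960z = 62856.
Substituting W: (-3960)z + (-20304) = 62856, so z = -21.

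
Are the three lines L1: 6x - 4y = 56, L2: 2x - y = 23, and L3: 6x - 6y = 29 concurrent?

Lines aᵢx + bᵢy = cᵢ with pairwise distinct directions are concurrent exactly when det[aᵢ bᵢ cᵢ] = 0.
Here the determinant is -2.
Nonzero, so no common point exists.

No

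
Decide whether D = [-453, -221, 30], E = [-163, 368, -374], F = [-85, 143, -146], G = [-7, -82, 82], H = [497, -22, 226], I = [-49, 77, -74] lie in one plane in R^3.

Yes

The plane through D, E, F has normal n = DE × DF = (43392, -97632, -111192) and equation n·P = -1415664.
Checking the remaining points: n·G = -1415664, n·H = -1415664, n·I = -1415664.
All equal -1415664, so all 6 points lie in one plane.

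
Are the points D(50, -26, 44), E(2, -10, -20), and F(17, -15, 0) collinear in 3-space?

DE = (-48, 16, -64), DF = (-33, 11, -44).
DE × DF = (0, 0, 0).
The cross product vanishes, so the three points are collinear.

Yes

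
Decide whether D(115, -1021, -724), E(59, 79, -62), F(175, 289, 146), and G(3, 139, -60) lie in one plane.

The four points are coplanar iff the 3×3 determinant with rows DE, DF, DG is zero.
Rows: (-56, 1100, 662), (60, 1310, 870), (-112, 1160, 664).
Expanding along the first row: (-56)(-139360) − (1100)(137280) + (662)(216320) = 0.
Zero determinant ⇒ coplanar.

Yes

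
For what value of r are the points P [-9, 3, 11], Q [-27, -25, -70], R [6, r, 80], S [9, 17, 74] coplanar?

55/2

Coplanarity ⇔ det[PQ; PR; PS] = 0.
Expanding, this is linear in r: (324)r + (-8910) = 0.
So r = 55/2.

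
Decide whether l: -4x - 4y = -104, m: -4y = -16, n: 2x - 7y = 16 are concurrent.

Yes

The three lines meet at one point iff the augmented coefficient matrix [aᵢ bᵢ cᵢ] has rank < 3, i.e. its determinant vanishes.
Here the determinant is 0.
It vanishes, so the lines are concurrent at (22, 4).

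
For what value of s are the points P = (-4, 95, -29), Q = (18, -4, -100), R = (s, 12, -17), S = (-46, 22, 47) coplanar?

-18

Normal to plane PQS: n = (-12707, 1310, -5764); plane equation n·X = 342434.
Requiring n·R = 342434: (-12707)s + (113708) = 342434.
So s = -18.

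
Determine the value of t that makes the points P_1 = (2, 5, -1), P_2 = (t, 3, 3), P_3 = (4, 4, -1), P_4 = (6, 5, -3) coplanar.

-2

Coplanarity ⇔ det[P_1P_2; P_1P_3; P_1P_4] = 0.
Expanding, this is linear in t: (2)t + (4) = 0.
So t = -2.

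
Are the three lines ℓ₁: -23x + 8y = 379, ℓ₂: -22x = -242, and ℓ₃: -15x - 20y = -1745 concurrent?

Intersecting ℓ₁ and ℓ₂: solving the 2×2 system gives (x, y) = (11, 79).
Substitute into ℓ₃: (-15)(11) + (-20)(79) = -1745.
This equals -1745, so (11, 79) lies on all three lines and they are concurrent.

Yes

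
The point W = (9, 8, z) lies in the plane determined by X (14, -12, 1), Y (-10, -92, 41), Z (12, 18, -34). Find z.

-29

Coplanarity requires XY · (XZ × XW) = 0.
XY = (-24, -80, 40), XZ = (-2, 30, -35); the triple product is linear in z with coefficient -880 and constant term -25520.
Setting it to zero: z = -29.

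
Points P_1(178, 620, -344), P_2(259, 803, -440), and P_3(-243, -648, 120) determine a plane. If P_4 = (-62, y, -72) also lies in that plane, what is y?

The plane through P_1, P_2, P_3 has equation −36816x + 2832y − 25665z = 4031352.
Substituting P_4: (2832)y + (4130472) = 4031352, so y = -35.

-35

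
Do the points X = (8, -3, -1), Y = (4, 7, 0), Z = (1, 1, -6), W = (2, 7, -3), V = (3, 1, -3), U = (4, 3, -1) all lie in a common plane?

The plane through X, Y, Z has normal n = XY × XZ = (-54, -27, 54) and equation n·P = -405.
Checking the remaining points: n·W = -459, n·V = -351, n·U = -351.
Since n·W = -459 ≠ -405, W is off the plane and the points are not all coplanar.

No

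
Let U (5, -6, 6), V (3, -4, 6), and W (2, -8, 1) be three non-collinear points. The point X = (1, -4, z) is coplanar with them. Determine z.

A normal to the plane is n = UV × UW = (-10, -10, 10).
X lies in the plane iff n · UX = 0.
This gives (10)z + (-40) = 0, so z = 4.

4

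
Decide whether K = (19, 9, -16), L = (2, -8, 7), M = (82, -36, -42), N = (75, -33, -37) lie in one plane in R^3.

No

The four points are coplanar iff the 3×3 determinant with rows KL, KM, KN is zero.
Rows: (-17, -17, 23), (63, -45, -26), (56, -42, -21).
Expanding along the first row: (-17)(-147) − (-17)(133) + (23)(-126) = 1862.
Nonzero ⇒ not coplanar.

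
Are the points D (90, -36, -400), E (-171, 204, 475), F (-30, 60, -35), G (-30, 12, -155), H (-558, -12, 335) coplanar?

The plane through D, E, F has normal n = DE × DF = (3600, -9735, 3744) and equation n·P = -823140.
Checking the remaining points: n·G = -805140, n·H = -637740.
Since n·G = -805140 ≠ -823140, G is off the plane and the points are not all coplanar.

No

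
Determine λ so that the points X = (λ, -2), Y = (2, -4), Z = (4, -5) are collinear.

The three points are collinear iff det[XY; XZ] = 0.
This determinant is linear in λ: (1)λ + (2) = 0, so λ = -2.

-2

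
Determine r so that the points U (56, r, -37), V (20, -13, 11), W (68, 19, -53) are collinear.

Collinearity requires UV × UW = 0; each component is linear in r.
The x-component gives (64)r + (-704) = 0, so r = 11.
The remaining components then also vanish.

11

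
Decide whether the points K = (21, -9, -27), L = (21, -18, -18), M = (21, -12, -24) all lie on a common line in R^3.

KL = (0, -9, 9), KM = (0, -3, 3).
Each component of KM is 1/3 times the corresponding component of KL, so KM = 1/3·KL and the points are collinear.

Yes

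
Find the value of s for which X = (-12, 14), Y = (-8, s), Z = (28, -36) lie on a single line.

Collinearity: (Y − X) must be parallel to (Z − X) = (40, -50).
Cross-multiplying the components: (s − 14)·(40) = (4)·(-50).
Solving gives s = 9.

9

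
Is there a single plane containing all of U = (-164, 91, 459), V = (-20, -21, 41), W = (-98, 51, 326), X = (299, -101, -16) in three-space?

With U as base: UV = (144, -112, -418), UW = (66, -40, -133), UX = (463, -192, -475).
UW × UX = (-6536, -30229, 5848).
UV · (UW × UX) = 0.
The scalar triple product vanishes, so the four points are coplanar.

Yes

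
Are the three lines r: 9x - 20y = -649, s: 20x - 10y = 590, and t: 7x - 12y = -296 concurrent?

The three lines meet at one point iff the augmented coefficient matrix [aᵢ bᵢ cᵢ] has rank < 3, i.e. its determinant vanishes.
Here the determinant is -310.
Nonzero, so no common point exists.

No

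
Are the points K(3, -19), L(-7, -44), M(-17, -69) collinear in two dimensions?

KL = (-10, -25), KM = (-20, -50).
det[KL; KM] = (-10)(-50) − (-25)(-20) = 0.
The determinant is zero, so the points are collinear.

Yes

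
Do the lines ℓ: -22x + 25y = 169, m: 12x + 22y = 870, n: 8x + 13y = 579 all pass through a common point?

Intersecting ℓ and m: solving the 2×2 system gives (x, y) = (23, 27).
Substitute into n: (8)(23) + (13)(27) = 535.
But n requires 579 ≠ 535, so the three lines have no common point.

No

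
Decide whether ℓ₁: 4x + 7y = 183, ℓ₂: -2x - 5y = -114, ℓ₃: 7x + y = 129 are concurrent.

No

Intersecting ℓ₁ and ℓ₂: solving the 2×2 system gives (x, y) = (39/2, 15).
Substitute into ℓ₃: (7)(39/2) + (1)(15) = 303/2.
But ℓ₃ requires 129 ≠ 303/2, so the three lines have no common point.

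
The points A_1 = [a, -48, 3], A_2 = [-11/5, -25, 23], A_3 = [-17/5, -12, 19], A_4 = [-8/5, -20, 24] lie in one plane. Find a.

Coplanarity ⇔ det[A_1A_2; A_1A_3; A_1A_4] = 0.
Expanding, this is linear in a: (-33)a + (-1881/5) = 0.
So a = -57/5.

-57/5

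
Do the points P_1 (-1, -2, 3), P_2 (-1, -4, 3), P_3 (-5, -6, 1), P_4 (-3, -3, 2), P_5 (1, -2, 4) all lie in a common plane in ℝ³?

Yes

The plane through P_1, P_2, P_3 has normal n = P_1P_2 × P_1P_3 = (4, 0, -8) and equation n·P = -28.
Checking the remaining points: n·P_4 = -28, n·P_5 = -28.
All equal -28, so all 5 points lie in one plane.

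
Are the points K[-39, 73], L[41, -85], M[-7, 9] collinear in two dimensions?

No

KL = (80, -158), KM = (32, -64).
Twice the signed area of △KLM is (80)(-64) − (-158)(32) = -64.
The area is nonzero, so the three points are not collinear.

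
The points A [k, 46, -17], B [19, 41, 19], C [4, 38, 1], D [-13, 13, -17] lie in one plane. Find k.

-10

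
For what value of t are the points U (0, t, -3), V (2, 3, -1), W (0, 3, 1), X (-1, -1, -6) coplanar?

1

The points are coplanar iff UV · (UW × UX) = 0.
Expanding, this is linear in t: (16)t + (-16) = 0.
So t = 1.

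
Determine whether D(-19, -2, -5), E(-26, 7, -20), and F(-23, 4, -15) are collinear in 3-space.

No

DE = (-7, 9, -15), DF = (-4, 6, -10).
Comparing components 3 and 1: (-15)(-4) − (-7)(-10) = -10 ≠ 0, so DE and DF are not parallel and the points are not collinear.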